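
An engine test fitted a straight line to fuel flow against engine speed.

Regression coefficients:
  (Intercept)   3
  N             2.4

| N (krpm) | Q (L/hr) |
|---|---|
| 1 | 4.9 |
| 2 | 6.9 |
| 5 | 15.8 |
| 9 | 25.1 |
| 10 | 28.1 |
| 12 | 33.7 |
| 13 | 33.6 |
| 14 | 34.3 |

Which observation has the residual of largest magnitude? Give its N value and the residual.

N=1: Q̂ = 3 + 2.4·1 = 5.4; r = 4.9 − 5.4 = -0.5
N=2: Q̂ = 3 + 2.4·2 = 7.8; r = 6.9 − 7.8 = -0.9
N=5: Q̂ = 3 + 2.4·5 = 15; r = 15.8 − 15 = 0.8
N=9: Q̂ = 3 + 2.4·9 = 24.6; r = 25.1 − 24.6 = 0.5
N=10: Q̂ = 3 + 2.4·10 = 27; r = 28.1 − 27 = 1.1
N=12: Q̂ = 3 + 2.4·12 = 31.8; r = 33.7 − 31.8 = 1.9
N=13: Q̂ = 3 + 2.4·13 = 34.2; r = 33.6 − 34.2 = -0.6
N=14: Q̂ = 3 + 2.4·14 = 36.6; r = 34.3 − 36.6 = -2.3
Largest |r| is 2.3 at N = 14, residual -2.3.

N = 14, r = -2.3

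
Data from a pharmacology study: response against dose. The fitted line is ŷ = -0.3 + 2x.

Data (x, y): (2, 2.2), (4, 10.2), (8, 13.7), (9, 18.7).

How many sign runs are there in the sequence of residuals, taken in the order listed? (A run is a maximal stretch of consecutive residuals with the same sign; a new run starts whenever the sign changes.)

4 runs

x=2: ŷ = -0.3 + 2·2 = 3.7; r = 2.2 − 3.7 = -1.5
x=4: ŷ = -0.3 + 2·4 = 7.7; r = 10.2 − 7.7 = 2.5
x=8: ŷ = -0.3 + 2·8 = 15.7; r = 13.7 − 15.7 = -2
x=9: ŷ = -0.3 + 2·9 = 17.7; r = 18.7 − 17.7 = 1
Signs: − + − +
Runs: −×1, +×1, −×1, +×1 → 4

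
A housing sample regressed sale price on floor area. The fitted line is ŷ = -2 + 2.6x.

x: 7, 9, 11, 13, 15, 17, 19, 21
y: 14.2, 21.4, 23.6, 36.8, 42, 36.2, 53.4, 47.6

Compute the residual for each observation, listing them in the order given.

-2, 0, -3, 5, 5, -6, 6, -5

x=7: ŷ = -2 + 2.6·7 = 16.2; e = 14.2 − 16.2 = -2
x=9: ŷ = -2 + 2.6·9 = 21.4; e = 21.4 − 21.4 = 0
x=11: ŷ = -2 + 2.6·11 = 26.6; e = 23.6 − 26.6 = -3
x=13: ŷ = -2 + 2.6·13 = 31.8; e = 36.8 − 31.8 = 5
x=15: ŷ = -2 + 2.6·15 = 37; e = 42 − 37 = 5
x=17: ŷ = -2 + 2.6·17 = 42.2; e = 36.2 − 42.2 = -6
x=19: ŷ = -2 + 2.6·19 = 47.4; e = 53.4 − 47.4 = 6
x=21: ŷ = -2 + 2.6·21 = 52.6; e = 47.6 − 52.6 = -5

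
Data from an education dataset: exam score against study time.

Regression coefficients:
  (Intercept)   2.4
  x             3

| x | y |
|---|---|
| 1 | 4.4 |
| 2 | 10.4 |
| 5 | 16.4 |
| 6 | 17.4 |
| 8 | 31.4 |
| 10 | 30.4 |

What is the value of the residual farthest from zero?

r = 5

x=1: ŷ = 2.4 + 3·1 = 5.4; r = 4.4 − 5.4 = -1
x=2: ŷ = 2.4 + 3·2 = 8.4; r = 10.4 − 8.4 = 2
x=5: ŷ = 2.4 + 3·5 = 17.4; r = 16.4 − 17.4 = -1
x=6: ŷ = 2.4 + 3·6 = 20.4; r = 17.4 − 20.4 = -3
x=8: ŷ = 2.4 + 3·8 = 26.4; r = 31.4 − 26.4 = 5
x=10: ŷ = 2.4 + 3·10 = 32.4; r = 30.4 − 32.4 = -2
Largest |r| is 5 at x = 8, residual 5.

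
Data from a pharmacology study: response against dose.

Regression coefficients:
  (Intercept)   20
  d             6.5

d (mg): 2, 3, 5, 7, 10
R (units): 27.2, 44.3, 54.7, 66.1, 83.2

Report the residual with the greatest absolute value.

e = -5.8

d=2: R̂ = 20 + 6.5·2 = 33; e = 27.2 − 33 = -5.8
d=3: R̂ = 20 + 6.5·3 = 39.5; e = 44.3 − 39.5 = 4.8
d=5: R̂ = 20 + 6.5·5 = 52.5; e = 54.7 − 52.5 = 2.2
d=7: R̂ = 20 + 6.5·7 = 65.5; e = 66.1 − 65.5 = 0.6
d=10: R̂ = 20 + 6.5·10 = 85; e = 83.2 − 85 = -1.8
Largest |e| is 5.8 at d = 2, residual -5.8.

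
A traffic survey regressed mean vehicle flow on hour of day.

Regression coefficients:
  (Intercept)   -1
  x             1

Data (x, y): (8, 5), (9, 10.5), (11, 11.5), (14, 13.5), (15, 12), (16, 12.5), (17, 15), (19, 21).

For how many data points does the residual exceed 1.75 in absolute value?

x=8: ŷ = -1 + 8 = 7; r = 5 − 7 = -2
x=9: ŷ = -1 + 9 = 8; r = 10.5 − 8 = 2.5
x=11: ŷ = -1 + 11 = 10; r = 11.5 − 10 = 1.5
x=14: ŷ = -1 + 14 = 13; r = 13.5 − 13 = 0.5
x=15: ŷ = -1 + 15 = 14; r = 12 − 14 = -2
x=16: ŷ = -1 + 16 = 15; r = 12.5 − 15 = -2.5
x=17: ŷ = -1 + 17 = 16; r = 15 − 16 = -1
x=19: ŷ = -1 + 19 = 18; r = 21 − 18 = 3
|r| > 1.75: x=8 (|r|=2), x=9 (|r|=2.5), x=15 (|r|=2), x=16 (|r|=2.5), x=19 (|r|=3) → 5

5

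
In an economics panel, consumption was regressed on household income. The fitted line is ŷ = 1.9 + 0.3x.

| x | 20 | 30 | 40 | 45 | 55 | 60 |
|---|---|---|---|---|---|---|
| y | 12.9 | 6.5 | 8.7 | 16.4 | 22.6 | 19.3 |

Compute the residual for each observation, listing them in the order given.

x=20: ŷ = 1.9 + 0.3·20 = 7.9; r = 12.9 − 7.9 = 5
x=30: ŷ = 1.9 + 0.3·30 = 10.9; r = 6.5 − 10.9 = -4.4
x=40: ŷ = 1.9 + 0.3·40 = 13.9; r = 8.7 − 13.9 = -5.2
x=45: ŷ = 1.9 + 0.3·45 = 15.4; r = 16.4 − 15.4 = 1
x=55: ŷ = 1.9 + 0.3·55 = 18.4; r = 22.6 − 18.4 = 4.2
x=60: ŷ = 1.9 + 0.3·60 = 19.9; r = 19.3 − 19.9 = -0.6

5, -4.4, -5.2, 1, 4.2, -0.6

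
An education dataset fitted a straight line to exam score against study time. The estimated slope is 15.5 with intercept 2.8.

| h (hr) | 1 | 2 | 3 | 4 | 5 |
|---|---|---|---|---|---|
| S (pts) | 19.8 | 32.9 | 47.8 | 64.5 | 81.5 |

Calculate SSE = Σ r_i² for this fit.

SSE = 6.84

h=1: Ŝ = 2.8 + 15.5·1 = 18.3; r = 19.8 − 18.3 = 1.5
h=2: Ŝ = 2.8 + 15.5·2 = 33.8; r = 32.9 − 33.8 = -0.9
h=3: Ŝ = 2.8 + 15.5·3 = 49.3; r = 47.8 − 49.3 = -1.5
h=4: Ŝ = 2.8 + 15.5·4 = 64.8; r = 64.5 − 64.8 = -0.3
h=5: Ŝ = 2.8 + 15.5·5 = 80.3; r = 81.5 − 80.3 = 1.2
SSE = 2.25 + 0.81 + 2.25 + 0.09 + 1.44 = 6.84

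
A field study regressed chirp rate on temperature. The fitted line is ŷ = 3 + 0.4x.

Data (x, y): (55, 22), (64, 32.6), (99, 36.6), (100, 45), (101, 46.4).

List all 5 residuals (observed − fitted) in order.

x=55: ŷ = 3 + 0.4·55 = 25; r = 22 − 25 = -3
x=64: ŷ = 3 + 0.4·64 = 28.6; r = 32.6 − 28.6 = 4
x=99: ŷ = 3 + 0.4·99 = 42.6; r = 36.6 − 42.6 = -6
x=100: ŷ = 3 + 0.4·100 = 43; r = 45 − 43 = 2
x=101: ŷ = 3 + 0.4·101 = 43.4; r = 46.4 − 43.4 = 3

-3, 4, -6, 2, 3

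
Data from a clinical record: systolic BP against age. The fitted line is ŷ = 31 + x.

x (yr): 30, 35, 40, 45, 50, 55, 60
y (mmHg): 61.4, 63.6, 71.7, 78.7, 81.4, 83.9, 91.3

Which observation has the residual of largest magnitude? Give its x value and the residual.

x = 45, e = 2.7

x=30: ŷ = 31 + 30 = 61; e = 61.4 − 61 = 0.4
x=35: ŷ = 31 + 35 = 66; e = 63.6 − 66 = -2.4
x=40: ŷ = 31 + 40 = 71; e = 71.7 − 71 = 0.7
x=45: ŷ = 31 + 45 = 76; e = 78.7 − 76 = 2.7
x=50: ŷ = 31 + 50 = 81; e = 81.4 − 81 = 0.4
x=55: ŷ = 31 + 55 = 86; e = 83.9 − 86 = -2.1
x=60: ŷ = 31 + 60 = 91; e = 91.3 − 91 = 0.3
Largest |e| is 2.7 at x = 45, residual 2.7.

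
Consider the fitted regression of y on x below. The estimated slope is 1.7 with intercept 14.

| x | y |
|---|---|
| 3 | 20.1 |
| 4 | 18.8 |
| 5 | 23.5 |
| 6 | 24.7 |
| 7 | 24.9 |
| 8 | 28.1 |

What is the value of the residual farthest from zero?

e = -2

x=3: ŷ = 14 + 1.7·3 = 19.1; e = 20.1 − 19.1 = 1
x=4: ŷ = 14 + 1.7·4 = 20.8; e = 18.8 − 20.8 = -2
x=5: ŷ = 14 + 1.7·5 = 22.5; e = 23.5 − 22.5 = 1
x=6: ŷ = 14 + 1.7·6 = 24.2; e = 24.7 − 24.2 = 0.5
x=7: ŷ = 14 + 1.7·7 = 25.9; e = 24.9 − 25.9 = -1
x=8: ŷ = 14 + 1.7·8 = 27.6; e = 28.1 − 27.6 = 0.5
Largest |e| is 2 at x = 4, residual -2.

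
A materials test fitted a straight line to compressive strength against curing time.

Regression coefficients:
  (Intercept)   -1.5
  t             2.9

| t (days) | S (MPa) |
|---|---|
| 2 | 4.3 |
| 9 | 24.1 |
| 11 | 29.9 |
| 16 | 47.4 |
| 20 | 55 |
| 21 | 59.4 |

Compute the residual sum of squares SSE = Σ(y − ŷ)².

SSE = 9

t=2: ŷ = -1.5 + 2.9·2 = 4.3; e = 4.3 − 4.3 = 0
t=9: ŷ = -1.5 + 2.9·9 = 24.6; e = 24.1 − 24.6 = -0.5
t=11: ŷ = -1.5 + 2.9·11 = 30.4; e = 29.9 − 30.4 = -0.5
t=16: ŷ = -1.5 + 2.9·16 = 44.9; e = 47.4 − 44.9 = 2.5
t=20: ŷ = -1.5 + 2.9·20 = 56.5; e = 55 − 56.5 = -1.5
t=21: ŷ = -1.5 + 2.9·21 = 59.4; e = 59.4 − 59.4 = 0
SSE = 0 + 0.25 + 0.25 + 6.25 + 2.25 + 0 = 9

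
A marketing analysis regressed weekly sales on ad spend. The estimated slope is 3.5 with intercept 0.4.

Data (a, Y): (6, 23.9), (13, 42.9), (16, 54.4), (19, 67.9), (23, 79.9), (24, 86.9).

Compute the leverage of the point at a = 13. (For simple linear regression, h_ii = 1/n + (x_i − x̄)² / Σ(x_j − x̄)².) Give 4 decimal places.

ā = (6 + 13 + 16 + 19 + 23 + 24)/6 = 16.8333
Σ(a − ā)² = 117.361 + 14.6944 + 0.694444 + 4.69444 + 38.0278 + 51.3611 = 226.833
h = 1/6 + (-3.83333)²/226.833 = 0.166667 + 0.0647808 = 0.2314

h = 0.2314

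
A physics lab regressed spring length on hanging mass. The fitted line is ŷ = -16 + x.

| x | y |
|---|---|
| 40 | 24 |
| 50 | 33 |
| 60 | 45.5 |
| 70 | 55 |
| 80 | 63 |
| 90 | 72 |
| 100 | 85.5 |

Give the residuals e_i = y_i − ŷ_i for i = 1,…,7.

0, -1, 1.5, 1, -1, -2, 1.5

x=40: ŷ = -16 + 40 = 24; e = 24 − 24 = 0
x=50: ŷ = -16 + 50 = 34; e = 33 − 34 = -1
x=60: ŷ = -16 + 60 = 44; e = 45.5 − 44 = 1.5
x=70: ŷ = -16 + 70 = 54; e = 55 − 54 = 1
x=80: ŷ = -16 + 80 = 64; e = 63 − 64 = -1
x=90: ŷ = -16 + 90 = 74; e = 72 − 74 = -2
x=100: ŷ = -16 + 100 = 84; e = 85.5 − 84 = 1.5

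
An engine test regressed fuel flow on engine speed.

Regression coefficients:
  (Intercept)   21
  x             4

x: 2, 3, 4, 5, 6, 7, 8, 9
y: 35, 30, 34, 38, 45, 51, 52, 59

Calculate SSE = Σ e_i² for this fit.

x=2: ŷ = 21 + 4·2 = 29; e = 35 − 29 = 6
x=3: ŷ = 21 + 4·3 = 33; e = 30 − 33 = -3
x=4: ŷ = 21 + 4·4 = 37; e = 34 − 37 = -3
x=5: ŷ = 21 + 4·5 = 41; e = 38 − 41 = -3
x=6: ŷ = 21 + 4·6 = 45; e = 45 − 45 = 0
x=7: ŷ = 21 + 4·7 = 49; e = 51 − 49 = 2
x=8: ŷ = 21 + 4·8 = 53; e = 52 − 53 = -1
x=9: ŷ = 21 + 4·9 = 57; e = 59 − 57 = 2
SSE = 36 + 9 + 9 + 9 + 0 + 4 + 1 + 4 = 72

SSE = 72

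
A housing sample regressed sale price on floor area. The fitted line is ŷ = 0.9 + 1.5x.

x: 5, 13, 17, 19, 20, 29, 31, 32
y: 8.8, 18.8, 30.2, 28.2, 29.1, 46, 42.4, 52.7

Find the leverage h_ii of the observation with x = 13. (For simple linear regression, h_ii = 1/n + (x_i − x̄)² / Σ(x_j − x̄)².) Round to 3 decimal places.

x̄ = (5 + 13 + 17 + 19 + 20 + 29 + 31 + 32)/8 = 20.75
Σ(x − x̄)² = 248.062 + 60.0625 + 14.0625 + 3.0625 + 0.5625 + 68.0625 + 105.062 + 126.562 = 625.5
h = 1/8 + (-7.75)²/625.5 = 0.125 + 0.0960232 = 0.221

h = 0.221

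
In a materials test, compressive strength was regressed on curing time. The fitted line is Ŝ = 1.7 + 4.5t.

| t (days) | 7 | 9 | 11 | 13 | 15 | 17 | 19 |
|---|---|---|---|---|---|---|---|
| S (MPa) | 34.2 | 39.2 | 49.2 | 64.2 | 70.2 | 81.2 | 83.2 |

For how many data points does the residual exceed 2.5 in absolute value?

t=7: Ŝ = 1.7 + 4.5·7 = 33.2; r = 34.2 − 33.2 = 1
t=9: Ŝ = 1.7 + 4.5·9 = 42.2; r = 39.2 − 42.2 = -3
t=11: Ŝ = 1.7 + 4.5·11 = 51.2; r = 49.2 − 51.2 = -2
t=13: Ŝ = 1.7 + 4.5·13 = 60.2; r = 64.2 − 60.2 = 4
t=15: Ŝ = 1.7 + 4.5·15 = 69.2; r = 70.2 − 69.2 = 1
t=17: Ŝ = 1.7 + 4.5·17 = 78.2; r = 81.2 − 78.2 = 3
t=19: Ŝ = 1.7 + 4.5·19 = 87.2; r = 83.2 − 87.2 = -4
|r| > 2.5: t=9 (|r|=3), t=13 (|r|=4), t=17 (|r|=3), t=19 (|r|=4) → 4

4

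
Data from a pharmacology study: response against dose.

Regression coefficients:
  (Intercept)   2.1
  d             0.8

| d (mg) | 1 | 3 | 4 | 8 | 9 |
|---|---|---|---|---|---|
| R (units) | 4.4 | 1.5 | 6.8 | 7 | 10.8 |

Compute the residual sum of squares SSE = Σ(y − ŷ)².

SSE = 18

d=1: R̂ = 2.1 + 0.8·1 = 2.9; e = 4.4 − 2.9 = 1.5
d=3: R̂ = 2.1 + 0.8·3 = 4.5; e = 1.5 − 4.5 = -3
d=4: R̂ = 2.1 + 0.8·4 = 5.3; e = 6.8 − 5.3 = 1.5
d=8: R̂ = 2.1 + 0.8·8 = 8.5; e = 7 − 8.5 = -1.5
d=9: R̂ = 2.1 + 0.8·9 = 9.3; e = 10.8 − 9.3 = 1.5
SSE = 2.25 + 9 + 2.25 + 2.25 + 2.25 = 18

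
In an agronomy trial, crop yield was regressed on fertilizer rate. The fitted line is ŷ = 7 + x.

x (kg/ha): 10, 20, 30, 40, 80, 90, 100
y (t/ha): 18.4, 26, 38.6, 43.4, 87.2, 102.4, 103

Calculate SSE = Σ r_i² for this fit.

x=10: ŷ = 7 + 10 = 17; r = 18.4 − 17 = 1.4
x=20: ŷ = 7 + 20 = 27; r = 26 − 27 = -1
x=30: ŷ = 7 + 30 = 37; r = 38.6 − 37 = 1.6
x=40: ŷ = 7 + 40 = 47; r = 43.4 − 47 = -3.6
x=80: ŷ = 7 + 80 = 87; r = 87.2 − 87 = 0.2
x=90: ŷ = 7 + 90 = 97; r = 102.4 − 97 = 5.4
x=100: ŷ = 7 + 100 = 107; r = 103 − 107 = -4
SSE = 1.96 + 1 + 2.56 + 12.96 + 0.04 + 29.16 + 16 = 63.68

SSE = 63.68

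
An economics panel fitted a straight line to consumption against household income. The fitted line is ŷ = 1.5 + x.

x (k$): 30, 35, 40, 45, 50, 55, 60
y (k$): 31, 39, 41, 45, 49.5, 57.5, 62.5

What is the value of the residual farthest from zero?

r = 2.5

x=30: ŷ = 1.5 + 30 = 31.5; r = 31 − 31.5 = -0.5
x=35: ŷ = 1.5 + 35 = 36.5; r = 39 − 36.5 = 2.5
x=40: ŷ = 1.5 + 40 = 41.5; r = 41 − 41.5 = -0.5
x=45: ŷ = 1.5 + 45 = 46.5; r = 45 − 46.5 = -1.5
x=50: ŷ = 1.5 + 50 = 51.5; r = 49.5 − 51.5 = -2
x=55: ŷ = 1.5 + 55 = 56.5; r = 57.5 − 56.5 = 1
x=60: ŷ = 1.5 + 60 = 61.5; r = 62.5 − 61.5 = 1
Largest |r| is 2.5 at x = 35, residual 2.5.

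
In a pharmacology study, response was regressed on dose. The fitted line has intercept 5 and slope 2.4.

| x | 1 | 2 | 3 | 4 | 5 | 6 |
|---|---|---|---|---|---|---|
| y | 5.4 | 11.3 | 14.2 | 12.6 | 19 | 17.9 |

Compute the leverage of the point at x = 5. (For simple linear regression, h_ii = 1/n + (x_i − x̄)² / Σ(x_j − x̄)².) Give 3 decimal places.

h = 0.295

x̄ = (1 + 2 + 3 + 4 + 5 + 6)/6 = 3.5
Σ(x − x̄)² = 6.25 + 2.25 + 0.25 + 0.25 + 2.25 + 6.25 = 17.5
h = 1/6 + (1.5)²/17.5 = 0.166667 + 0.128571 = 0.295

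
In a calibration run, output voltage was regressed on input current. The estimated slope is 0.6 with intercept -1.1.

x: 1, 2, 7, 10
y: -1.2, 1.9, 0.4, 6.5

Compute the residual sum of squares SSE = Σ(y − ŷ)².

SSE = 13.58

x=1: ŷ = -1.1 + 0.6·1 = -0.5; e = -1.2 − (-0.5) = -0.7
x=2: ŷ = -1.1 + 0.6·2 = 0.1; e = 1.9 − 0.1 = 1.8
x=7: ŷ = -1.1 + 0.6·7 = 3.1; e = 0.4 − 3.1 = -2.7
x=10: ŷ = -1.1 + 0.6·10 = 4.9; e = 6.5 − 4.9 = 1.6
SSE = 0.49 + 3.24 + 7.29 + 2.56 = 13.58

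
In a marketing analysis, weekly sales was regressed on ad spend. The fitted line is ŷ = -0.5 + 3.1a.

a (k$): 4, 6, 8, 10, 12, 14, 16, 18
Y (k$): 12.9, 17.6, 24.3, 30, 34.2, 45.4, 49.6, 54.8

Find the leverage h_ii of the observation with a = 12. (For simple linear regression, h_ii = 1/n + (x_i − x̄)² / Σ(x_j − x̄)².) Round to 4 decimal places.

ā = (4 + 6 + 8 + 10 + 12 + 14 + 16 + 18)/8 = 11
Σ(a − ā)² = 49 + 25 + 9 + 1 + 1 + 9 + 25 + 49 = 168
h = 1/8 + (1)²/168 = 0.125 + 0.00595238 = 0.1310

h = 0.1310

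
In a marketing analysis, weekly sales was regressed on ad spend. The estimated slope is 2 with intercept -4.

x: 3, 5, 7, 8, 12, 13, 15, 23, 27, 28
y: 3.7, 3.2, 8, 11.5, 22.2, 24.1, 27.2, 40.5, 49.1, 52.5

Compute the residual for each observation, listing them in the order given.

x=3: ŷ = -4 + 2·3 = 2; r = 3.7 − 2 = 1.7
x=5: ŷ = -4 + 2·5 = 6; r = 3.2 − 6 = -2.8
x=7: ŷ = -4 + 2·7 = 10; r = 8 − 10 = -2
x=8: ŷ = -4 + 2·8 = 12; r = 11.5 − 12 = -0.5
x=12: ŷ = -4 + 2·12 = 20; r = 22.2 − 20 = 2.2
x=13: ŷ = -4 + 2·13 = 22; r = 24.1 − 22 = 2.1
x=15: ŷ = -4 + 2·15 = 26; r = 27.2 − 26 = 1.2
x=23: ŷ = -4 + 2·23 = 42; r = 40.5 − 42 = -1.5
x=27: ŷ = -4 + 2·27 = 50; r = 49.1 − 50 = -0.9
x=28: ŷ = -4 + 2·28 = 52; r = 52.5 − 52 = 0.5

1.7, -2.8, -2, -0.5, 2.2, 2.1, 1.2, -1.5, -0.9, 0.5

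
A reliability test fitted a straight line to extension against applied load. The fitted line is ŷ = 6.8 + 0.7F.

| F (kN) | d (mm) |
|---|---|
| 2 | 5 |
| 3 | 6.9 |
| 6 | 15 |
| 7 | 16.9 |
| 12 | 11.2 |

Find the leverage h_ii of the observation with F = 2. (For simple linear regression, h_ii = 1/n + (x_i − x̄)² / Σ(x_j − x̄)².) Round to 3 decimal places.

h = 0.458

F̄ = (2 + 3 + 6 + 7 + 12)/5 = 6
Σ(F − F̄)² = 16 + 9 + 0 + 1 + 36 = 62
h = 1/5 + (-4)²/62 = 0.2 + 0.258065 = 0.458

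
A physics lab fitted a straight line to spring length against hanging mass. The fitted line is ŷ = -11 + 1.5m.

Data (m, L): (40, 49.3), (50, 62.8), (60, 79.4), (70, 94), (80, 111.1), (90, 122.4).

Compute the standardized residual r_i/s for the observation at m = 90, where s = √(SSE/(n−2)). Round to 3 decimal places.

m=40: ŷ = -11 + 1.5·40 = 49; r = 49.3 − 49 = 0.3
m=50: ŷ = -11 + 1.5·50 = 64; r = 62.8 − 64 = -1.2
m=60: ŷ = -11 + 1.5·60 = 79; r = 79.4 − 79 = 0.4
m=70: ŷ = -11 + 1.5·70 = 94; r = 94 − 94 = 0
m=80: ŷ = -11 + 1.5·80 = 109; r = 111.1 − 109 = 2.1
m=90: ŷ = -11 + 1.5·90 = 124; r = 122.4 − 124 = -1.6
SSE = 0.09 + 1.44 + 0.16 + 0 + 4.41 + 2.56 = 8.66
s = √(8.66/4) = 1.47139
r/s = -1.6 / 1.47139 = -1.087

-1.087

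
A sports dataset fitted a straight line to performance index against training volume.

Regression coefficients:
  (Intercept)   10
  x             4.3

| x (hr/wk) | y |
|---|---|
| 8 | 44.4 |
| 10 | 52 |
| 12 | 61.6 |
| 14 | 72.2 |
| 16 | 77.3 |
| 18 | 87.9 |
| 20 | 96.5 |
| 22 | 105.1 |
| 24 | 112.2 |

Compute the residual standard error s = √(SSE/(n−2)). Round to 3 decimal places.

s = 1.134

x=8: ŷ = 10 + 4.3·8 = 44.4; r = 44.4 − 44.4 = 0
x=10: ŷ = 10 + 4.3·10 = 53; r = 52 − 53 = -1
x=12: ŷ = 10 + 4.3·12 = 61.6; r = 61.6 − 61.6 = 0
x=14: ŷ = 10 + 4.3·14 = 70.2; r = 72.2 − 70.2 = 2
x=16: ŷ = 10 + 4.3·16 = 78.8; r = 77.3 − 78.8 = -1.5
x=18: ŷ = 10 + 4.3·18 = 87.4; r = 87.9 − 87.4 = 0.5
x=20: ŷ = 10 + 4.3·20 = 96; r = 96.5 − 96 = 0.5
x=22: ŷ = 10 + 4.3·22 = 104.6; r = 105.1 − 104.6 = 0.5
x=24: ŷ = 10 + 4.3·24 = 113.2; r = 112.2 − 113.2 = -1
SSE = 0 + 1 + 0 + 4 + 2.25 + 0.25 + 0.25 + 0.25 + 1 = 9
s = √(9/7) = √1.28571 ≈ 1.134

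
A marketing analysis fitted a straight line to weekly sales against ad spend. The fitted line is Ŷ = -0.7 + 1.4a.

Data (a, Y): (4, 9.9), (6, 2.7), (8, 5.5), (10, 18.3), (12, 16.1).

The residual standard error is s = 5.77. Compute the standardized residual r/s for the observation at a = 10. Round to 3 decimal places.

Ŷ = -0.7 + 1.4·10 = 13.3
r = 18.3 − 13.3 = 5
r/s = 5 / 5.77 = 0.867

0.867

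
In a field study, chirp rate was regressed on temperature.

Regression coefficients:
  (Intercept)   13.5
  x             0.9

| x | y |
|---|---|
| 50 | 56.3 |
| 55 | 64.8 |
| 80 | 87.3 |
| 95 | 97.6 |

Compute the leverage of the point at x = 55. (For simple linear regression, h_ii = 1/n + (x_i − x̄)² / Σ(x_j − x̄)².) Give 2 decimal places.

h = 0.42

x̄ = (50 + 55 + 80 + 95)/4 = 70
Σ(x − x̄)² = 400 + 225 + 100 + 625 = 1350
h = 1/4 + (-15)²/1350 = 0.25 + 0.166667 = 0.42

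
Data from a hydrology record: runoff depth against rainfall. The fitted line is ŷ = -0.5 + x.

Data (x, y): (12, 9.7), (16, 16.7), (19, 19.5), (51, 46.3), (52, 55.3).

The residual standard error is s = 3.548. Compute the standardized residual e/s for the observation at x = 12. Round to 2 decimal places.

-0.51

ŷ = -0.5 + 12 = 11.5
e = 9.7 − 11.5 = -1.8
e/s = -1.8 / 3.548 = -0.51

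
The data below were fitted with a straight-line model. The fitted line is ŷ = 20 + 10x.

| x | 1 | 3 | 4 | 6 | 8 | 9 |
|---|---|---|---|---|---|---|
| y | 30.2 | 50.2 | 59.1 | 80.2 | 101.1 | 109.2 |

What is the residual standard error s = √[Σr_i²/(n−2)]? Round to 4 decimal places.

x=1: ŷ = 20 + 10·1 = 30; r = 30.2 − 30 = 0.2
x=3: ŷ = 20 + 10·3 = 50; r = 50.2 − 50 = 0.2
x=4: ŷ = 20 + 10·4 = 60; r = 59.1 − 60 = -0.9
x=6: ŷ = 20 + 10·6 = 80; r = 80.2 − 80 = 0.2
x=8: ŷ = 20 + 10·8 = 100; r = 101.1 − 100 = 1.1
x=9: ŷ = 20 + 10·9 = 110; r = 109.2 − 110 = -0.8
SSE = 0.04 + 0.04 + 0.81 + 0.04 + 1.21 + 0.64 = 2.78
s = √(2.78/4) = √0.695 ≈ 0.8337

s = 0.8337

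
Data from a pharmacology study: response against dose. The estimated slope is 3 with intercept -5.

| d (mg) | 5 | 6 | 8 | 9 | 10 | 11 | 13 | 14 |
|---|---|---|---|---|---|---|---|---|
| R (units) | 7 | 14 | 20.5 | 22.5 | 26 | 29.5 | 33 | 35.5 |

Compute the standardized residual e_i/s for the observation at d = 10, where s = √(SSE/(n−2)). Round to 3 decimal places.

d=5: ŷ = -5 + 3·5 = 10; e = 7 − 10 = -3
d=6: ŷ = -5 + 3·6 = 13; e = 14 − 13 = 1
d=8: ŷ = -5 + 3·8 = 19; e = 20.5 − 19 = 1.5
d=9: ŷ = -5 + 3·9 = 22; e = 22.5 − 22 = 0.5
d=10: ŷ = -5 + 3·10 = 25; e = 26 − 25 = 1
d=11: ŷ = -5 + 3·11 = 28; e = 29.5 − 28 = 1.5
d=13: ŷ = -5 + 3·13 = 34; e = 33 − 34 = -1
d=14: ŷ = -5 + 3·14 = 37; e = 35.5 − 37 = -1.5
SSE = 9 + 1 + 2.25 + 0.25 + 1 + 2.25 + 1 + 2.25 = 19
s = √(19/6) = 1.77951
e/s = 1 / 1.77951 = 0.562

0.562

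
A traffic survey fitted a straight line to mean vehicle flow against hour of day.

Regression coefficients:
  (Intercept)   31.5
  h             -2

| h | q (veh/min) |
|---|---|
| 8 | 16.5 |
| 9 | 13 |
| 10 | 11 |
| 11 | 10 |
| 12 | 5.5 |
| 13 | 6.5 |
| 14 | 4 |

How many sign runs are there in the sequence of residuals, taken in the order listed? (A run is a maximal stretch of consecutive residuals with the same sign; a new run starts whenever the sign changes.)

h=8: ŷ = 31.5 − 2·8 = 15.5; e = 16.5 − 15.5 = 1
h=9: ŷ = 31.5 − 2·9 = 13.5; e = 13 − 13.5 = -0.5
h=10: ŷ = 31.5 − 2·10 = 11.5; e = 11 − 11.5 = -0.5
h=11: ŷ = 31.5 − 2·11 = 9.5; e = 10 − 9.5 = 0.5
h=12: ŷ = 31.5 − 2·12 = 7.5; e = 5.5 − 7.5 = -2
h=13: ŷ = 31.5 − 2·13 = 5.5; e = 6.5 − 5.5 = 1
h=14: ŷ = 31.5 − 2·14 = 3.5; e = 4 − 3.5 = 0.5
Signs: + − − + − + +
Runs: +×1, −×2, +×1, −×1, +×2 → 5

5 runs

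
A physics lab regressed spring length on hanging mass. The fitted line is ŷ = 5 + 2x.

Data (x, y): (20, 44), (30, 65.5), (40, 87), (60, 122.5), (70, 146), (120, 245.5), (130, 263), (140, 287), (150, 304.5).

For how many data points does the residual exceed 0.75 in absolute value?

x=20: ŷ = 5 + 2·20 = 45; e = 44 − 45 = -1
x=30: ŷ = 5 + 2·30 = 65; e = 65.5 − 65 = 0.5
x=40: ŷ = 5 + 2·40 = 85; e = 87 − 85 = 2
x=60: ŷ = 5 + 2·60 = 125; e = 122.5 − 125 = -2.5
x=70: ŷ = 5 + 2·70 = 145; e = 146 − 145 = 1
x=120: ŷ = 5 + 2·120 = 245; e = 245.5 − 245 = 0.5
x=130: ŷ = 5 + 2·130 = 265; e = 263 − 265 = -2
x=140: ŷ = 5 + 2·140 = 285; e = 287 − 285 = 2
x=150: ŷ = 5 + 2·150 = 305; e = 304.5 − 305 = -0.5
|e| > 0.75: x=20 (|e|=1), x=40 (|e|=2), x=60 (|e|=2.5), x=70 (|e|=1), x=130 (|e|=2), x=140 (|e|=2) → 6

6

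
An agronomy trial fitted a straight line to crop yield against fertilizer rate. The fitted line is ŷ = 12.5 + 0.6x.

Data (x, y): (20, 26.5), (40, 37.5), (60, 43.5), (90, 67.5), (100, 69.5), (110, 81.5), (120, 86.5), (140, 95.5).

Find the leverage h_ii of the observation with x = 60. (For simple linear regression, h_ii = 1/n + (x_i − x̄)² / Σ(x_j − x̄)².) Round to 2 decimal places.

x̄ = (20 + 40 + 60 + 90 + 100 + 110 + 120 + 140)/8 = 85
Σ(x − x̄)² = 4225 + 2025 + 625 + 25 + 225 + 625 + 1225 + 3025 = 12000
h = 1/8 + (-25)²/12000 = 0.125 + 0.0520833 = 0.18

h = 0.18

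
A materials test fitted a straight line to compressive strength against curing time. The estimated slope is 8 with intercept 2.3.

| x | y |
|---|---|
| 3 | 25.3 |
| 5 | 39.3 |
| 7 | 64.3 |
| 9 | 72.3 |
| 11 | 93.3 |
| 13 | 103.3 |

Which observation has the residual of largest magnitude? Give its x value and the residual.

x = 7, r = 6

x=3: ŷ = 2.3 + 8·3 = 26.3; r = 25.3 − 26.3 = -1
x=5: ŷ = 2.3 + 8·5 = 42.3; r = 39.3 − 42.3 = -3
x=7: ŷ = 2.3 + 8·7 = 58.3; r = 64.3 − 58.3 = 6
x=9: ŷ = 2.3 + 8·9 = 74.3; r = 72.3 − 74.3 = -2
x=11: ŷ = 2.3 + 8·11 = 90.3; r = 93.3 − 90.3 = 3
x=13: ŷ = 2.3 + 8·13 = 106.3; r = 103.3 − 106.3 = -3
Largest |r| is 6 at x = 7, residual 6.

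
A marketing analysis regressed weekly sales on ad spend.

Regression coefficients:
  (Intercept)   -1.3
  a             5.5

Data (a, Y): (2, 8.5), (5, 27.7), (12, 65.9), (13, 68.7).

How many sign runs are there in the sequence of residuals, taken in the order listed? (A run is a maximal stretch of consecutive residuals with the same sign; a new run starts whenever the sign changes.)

a=2: ŷ = -1.3 + 5.5·2 = 9.7; e = 8.5 − 9.7 = -1.2
a=5: ŷ = -1.3 + 5.5·5 = 26.2; e = 27.7 − 26.2 = 1.5
a=12: ŷ = -1.3 + 5.5·12 = 64.7; e = 65.9 − 64.7 = 1.2
a=13: ŷ = -1.3 + 5.5·13 = 70.2; e = 68.7 − 70.2 = -1.5
Signs: − + + −
Runs: −×1, +×2, −×1 → 3

3 runs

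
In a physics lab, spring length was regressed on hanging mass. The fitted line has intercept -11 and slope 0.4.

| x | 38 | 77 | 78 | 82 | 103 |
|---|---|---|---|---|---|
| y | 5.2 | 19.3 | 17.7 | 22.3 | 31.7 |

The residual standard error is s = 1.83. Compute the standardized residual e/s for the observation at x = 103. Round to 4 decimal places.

0.8197

ŷ = -11 + 0.4·103 = 30.2
e = 31.7 − 30.2 = 1.5
e/s = 1.5 / 1.83 = 0.8197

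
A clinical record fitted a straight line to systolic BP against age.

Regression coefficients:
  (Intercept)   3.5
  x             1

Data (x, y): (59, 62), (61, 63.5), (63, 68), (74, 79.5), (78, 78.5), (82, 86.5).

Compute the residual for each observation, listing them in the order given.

x=59: ŷ = 3.5 + 59 = 62.5; r = 62 − 62.5 = -0.5
x=61: ŷ = 3.5 + 61 = 64.5; r = 63.5 − 64.5 = -1
x=63: ŷ = 3.5 + 63 = 66.5; r = 68 − 66.5 = 1.5
x=74: ŷ = 3.5 + 74 = 77.5; r = 79.5 − 77.5 = 2
x=78: ŷ = 3.5 + 78 = 81.5; r = 78.5 − 81.5 = -3
x=82: ŷ = 3.5 + 82 = 85.5; r = 86.5 − 85.5 = 1

-0.5, -1, 1.5, 2, -3, 1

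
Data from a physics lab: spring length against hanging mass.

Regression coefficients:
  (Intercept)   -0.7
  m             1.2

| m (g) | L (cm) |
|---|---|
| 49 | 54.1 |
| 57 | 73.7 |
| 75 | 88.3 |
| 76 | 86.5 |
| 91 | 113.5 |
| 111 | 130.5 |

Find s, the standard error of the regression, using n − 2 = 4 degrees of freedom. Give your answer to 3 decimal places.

s = 4.950

m=49: ŷ = -0.7 + 1.2·49 = 58.1; e = 54.1 − 58.1 = -4
m=57: ŷ = -0.7 + 1.2·57 = 67.7; e = 73.7 − 67.7 = 6
m=75: ŷ = -0.7 + 1.2·75 = 89.3; e = 88.3 − 89.3 = -1
m=76: ŷ = -0.7 + 1.2·76 = 90.5; e = 86.5 − 90.5 = -4
m=91: ŷ = -0.7 + 1.2·91 = 108.5; e = 113.5 − 108.5 = 5
m=111: ŷ = -0.7 + 1.2·111 = 132.5; e = 130.5 − 132.5 = -2
SSE = 16 + 36 + 1 + 16 + 25 + 4 = 98
s = √(98/4) = √24.5 ≈ 4.950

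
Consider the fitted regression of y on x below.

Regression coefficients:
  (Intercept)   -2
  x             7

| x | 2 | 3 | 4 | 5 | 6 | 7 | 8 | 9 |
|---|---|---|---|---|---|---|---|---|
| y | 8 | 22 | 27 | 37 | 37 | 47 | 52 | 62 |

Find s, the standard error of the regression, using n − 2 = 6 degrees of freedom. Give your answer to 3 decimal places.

x=2: ŷ = -2 + 7·2 = 12; r = 8 − 12 = -4
x=3: ŷ = -2 + 7·3 = 19; r = 22 − 19 = 3
x=4: ŷ = -2 + 7·4 = 26; r = 27 − 26 = 1
x=5: ŷ = -2 + 7·5 = 33; r = 37 − 33 = 4
x=6: ŷ = -2 + 7·6 = 40; r = 37 − 40 = -3
x=7: ŷ = -2 + 7·7 = 47; r = 47 − 47 = 0
x=8: ŷ = -2 + 7·8 = 54; r = 52 − 54 = -2
x=9: ŷ = -2 + 7·9 = 61; r = 62 − 61 = 1
SSE = 16 + 9 + 1 + 16 + 9 + 0 + 4 + 1 = 56
s = √(56/6) = √9.33333 ≈ 3.055

s = 3.055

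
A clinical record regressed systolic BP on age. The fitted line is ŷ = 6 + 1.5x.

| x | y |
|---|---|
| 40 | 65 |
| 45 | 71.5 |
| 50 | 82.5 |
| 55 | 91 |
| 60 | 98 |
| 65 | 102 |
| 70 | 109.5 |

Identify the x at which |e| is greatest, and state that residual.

x = 55, e = 2.5

x=40: ŷ = 6 + 1.5·40 = 66; e = 65 − 66 = -1
x=45: ŷ = 6 + 1.5·45 = 73.5; e = 71.5 − 73.5 = -2
x=50: ŷ = 6 + 1.5·50 = 81; e = 82.5 − 81 = 1.5
x=55: ŷ = 6 + 1.5·55 = 88.5; e = 91 − 88.5 = 2.5
x=60: ŷ = 6 + 1.5·60 = 96; e = 98 − 96 = 2
x=65: ŷ = 6 + 1.5·65 = 103.5; e = 102 − 103.5 = -1.5
x=70: ŷ = 6 + 1.5·70 = 111; e = 109.5 − 111 = -1.5
Largest |e| is 2.5 at x = 55, residual 2.5.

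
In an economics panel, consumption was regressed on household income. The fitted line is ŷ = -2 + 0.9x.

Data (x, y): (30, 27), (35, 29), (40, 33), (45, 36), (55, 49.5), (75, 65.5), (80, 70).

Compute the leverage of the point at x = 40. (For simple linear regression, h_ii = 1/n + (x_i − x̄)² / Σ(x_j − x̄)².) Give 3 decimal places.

h = 0.200

x̄ = (30 + 35 + 40 + 45 + 55 + 75 + 80)/7 = 51.4286
Σ(x − x̄)² = 459.184 + 269.898 + 130.612 + 41.3265 + 12.7551 + 555.612 + 816.327 = 2285.71
h = 1/7 + (-11.4286)²/2285.71 = 0.142857 + 0.0571429 = 0.200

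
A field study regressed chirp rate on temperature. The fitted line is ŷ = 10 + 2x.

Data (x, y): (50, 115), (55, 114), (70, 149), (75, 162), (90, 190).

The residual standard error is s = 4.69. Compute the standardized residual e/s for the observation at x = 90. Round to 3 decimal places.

0.000

ŷ = 10 + 2·90 = 190
e = 190 − 190 = 0
e/s = 0 / 4.69 = 0.000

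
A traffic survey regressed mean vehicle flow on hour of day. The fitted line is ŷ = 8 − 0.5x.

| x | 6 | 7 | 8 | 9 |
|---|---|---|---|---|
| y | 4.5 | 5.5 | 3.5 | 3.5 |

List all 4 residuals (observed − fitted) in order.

-0.5, 1, -0.5, 0

x=6: ŷ = 8 − 0.5·6 = 5; e = 4.5 − 5 = -0.5
x=7: ŷ = 8 − 0.5·7 = 4.5; e = 5.5 − 4.5 = 1
x=8: ŷ = 8 − 0.5·8 = 4; e = 3.5 − 4 = -0.5
x=9: ŷ = 8 − 0.5·9 = 3.5; e = 3.5 − 3.5 = 0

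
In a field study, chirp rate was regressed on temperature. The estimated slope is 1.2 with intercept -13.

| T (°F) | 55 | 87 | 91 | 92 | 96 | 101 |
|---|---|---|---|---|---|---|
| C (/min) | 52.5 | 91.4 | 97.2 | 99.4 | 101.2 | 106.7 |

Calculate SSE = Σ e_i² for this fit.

T=55: Ĉ = -13 + 1.2·55 = 53; e = 52.5 − 53 = -0.5
T=87: Ĉ = -13 + 1.2·87 = 91.4; e = 91.4 − 91.4 = 0
T=91: Ĉ = -13 + 1.2·91 = 96.2; e = 97.2 − 96.2 = 1
T=92: Ĉ = -13 + 1.2·92 = 97.4; e = 99.4 − 97.4 = 2
T=96: Ĉ = -13 + 1.2·96 = 102.2; e = 101.2 − 102.2 = -1
T=101: Ĉ = -13 + 1.2·101 = 108.2; e = 106.7 − 108.2 = -1.5
SSE = 0.25 + 0 + 1 + 4 + 1 + 2.25 = 8.5

SSE = 8.5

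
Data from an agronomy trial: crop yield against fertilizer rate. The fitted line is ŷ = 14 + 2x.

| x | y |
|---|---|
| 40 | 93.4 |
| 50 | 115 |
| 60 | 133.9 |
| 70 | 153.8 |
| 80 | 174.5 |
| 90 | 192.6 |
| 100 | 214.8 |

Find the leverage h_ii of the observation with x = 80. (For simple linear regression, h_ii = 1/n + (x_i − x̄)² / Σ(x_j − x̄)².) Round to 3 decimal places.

h = 0.179

x̄ = (40 + 50 + 60 + 70 + 80 + 90 + 100)/7 = 70
Σ(x − x̄)² = 900 + 400 + 100 + 0 + 100 + 400 + 900 = 2800
h = 1/7 + (10)²/2800 = 0.142857 + 0.0357143 = 0.179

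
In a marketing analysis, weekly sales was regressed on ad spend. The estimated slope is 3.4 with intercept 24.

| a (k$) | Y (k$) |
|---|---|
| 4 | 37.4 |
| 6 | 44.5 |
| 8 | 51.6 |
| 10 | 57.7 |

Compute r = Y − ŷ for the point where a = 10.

r = -0.3

ŷ = 24 + 3.4·10 = 58
r = 57.7 − 58 = -0.3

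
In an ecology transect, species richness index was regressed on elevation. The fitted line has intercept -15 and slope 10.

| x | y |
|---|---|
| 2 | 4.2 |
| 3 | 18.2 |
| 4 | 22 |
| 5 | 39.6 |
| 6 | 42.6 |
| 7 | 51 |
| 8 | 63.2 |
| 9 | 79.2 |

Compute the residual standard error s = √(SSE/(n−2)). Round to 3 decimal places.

x=2: ŷ = -15 + 10·2 = 5; e = 4.2 − 5 = -0.8
x=3: ŷ = -15 + 10·3 = 15; e = 18.2 − 15 = 3.2
x=4: ŷ = -15 + 10·4 = 25; e = 22 − 25 = -3
x=5: ŷ = -15 + 10·5 = 35; e = 39.6 − 35 = 4.6
x=6: ŷ = -15 + 10·6 = 45; e = 42.6 − 45 = -2.4
x=7: ŷ = -15 + 10·7 = 55; e = 51 − 55 = -4
x=8: ŷ = -15 + 10·8 = 65; e = 63.2 − 65 = -1.8
x=9: ŷ = -15 + 10·9 = 75; e = 79.2 − 75 = 4.2
SSE = 0.64 + 10.24 + 9 + 21.16 + 5.76 + 16 + 3.24 + 17.64 = 83.68
s = √(83.68/6) = √13.9467 ≈ 3.735

s = 3.735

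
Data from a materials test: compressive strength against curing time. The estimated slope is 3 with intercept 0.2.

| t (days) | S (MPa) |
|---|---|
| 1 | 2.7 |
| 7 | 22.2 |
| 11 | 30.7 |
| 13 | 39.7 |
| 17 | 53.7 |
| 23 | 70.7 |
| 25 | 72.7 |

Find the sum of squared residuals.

SSE = 22.5

t=1: ŷ = 0.2 + 3·1 = 3.2; e = 2.7 − 3.2 = -0.5
t=7: ŷ = 0.2 + 3·7 = 21.2; e = 22.2 − 21.2 = 1
t=11: ŷ = 0.2 + 3·11 = 33.2; e = 30.7 − 33.2 = -2.5
t=13: ŷ = 0.2 + 3·13 = 39.2; e = 39.7 − 39.2 = 0.5
t=17: ŷ = 0.2 + 3·17 = 51.2; e = 53.7 − 51.2 = 2.5
t=23: ŷ = 0.2 + 3·23 = 69.2; e = 70.7 − 69.2 = 1.5
t=25: ŷ = 0.2 + 3·25 = 75.2; e = 72.7 − 75.2 = -2.5
SSE = 0.25 + 1 + 6.25 + 0.25 + 6.25 + 2.25 + 6.25 = 22.5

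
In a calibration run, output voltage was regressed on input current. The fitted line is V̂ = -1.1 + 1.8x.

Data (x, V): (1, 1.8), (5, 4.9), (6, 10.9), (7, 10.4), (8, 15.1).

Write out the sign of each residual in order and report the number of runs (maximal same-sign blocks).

x=1: V̂ = -1.1 + 1.8·1 = 0.7; r = 1.8 − 0.7 = 1.1
x=5: V̂ = -1.1 + 1.8·5 = 7.9; r = 4.9 − 7.9 = -3
x=6: V̂ = -1.1 + 1.8·6 = 9.7; r = 10.9 − 9.7 = 1.2
x=7: V̂ = -1.1 + 1.8·7 = 11.5; r = 10.4 − 11.5 = -1.1
x=8: V̂ = -1.1 + 1.8·8 = 13.3; r = 15.1 − 13.3 = 1.8
Signs: + − + − +
Runs: +×1, −×1, +×1, −×1, +×1 → 5

5 runs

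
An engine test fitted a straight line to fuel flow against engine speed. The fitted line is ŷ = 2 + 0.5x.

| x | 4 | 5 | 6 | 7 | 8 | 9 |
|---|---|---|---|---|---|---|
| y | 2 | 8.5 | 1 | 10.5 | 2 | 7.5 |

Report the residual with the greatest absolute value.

e = 5

x=4: ŷ = 2 + 0.5·4 = 4; e = 2 − 4 = -2
x=5: ŷ = 2 + 0.5·5 = 4.5; e = 8.5 − 4.5 = 4
x=6: ŷ = 2 + 0.5·6 = 5; e = 1 − 5 = -4
x=7: ŷ = 2 + 0.5·7 = 5.5; e = 10.5 − 5.5 = 5
x=8: ŷ = 2 + 0.5·8 = 6; e = 2 − 6 = -4
x=9: ŷ = 2 + 0.5·9 = 6.5; e = 7.5 − 6.5 = 1
Largest |e| is 5 at x = 7, residual 5.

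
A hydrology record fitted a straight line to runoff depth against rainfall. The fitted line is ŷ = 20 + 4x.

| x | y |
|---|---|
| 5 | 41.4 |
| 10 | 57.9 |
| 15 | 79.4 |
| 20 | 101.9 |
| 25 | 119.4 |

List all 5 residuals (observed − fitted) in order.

x=5: ŷ = 20 + 4·5 = 40; e = 41.4 − 40 = 1.4
x=10: ŷ = 20 + 4·10 = 60; e = 57.9 − 60 = -2.1
x=15: ŷ = 20 + 4·15 = 80; e = 79.4 − 80 = -0.6
x=20: ŷ = 20 + 4·20 = 100; e = 101.9 − 100 = 1.9
x=25: ŷ = 20 + 4·25 = 120; e = 119.4 − 120 = -0.6

1.4, -2.1, -0.6, 1.9, -0.6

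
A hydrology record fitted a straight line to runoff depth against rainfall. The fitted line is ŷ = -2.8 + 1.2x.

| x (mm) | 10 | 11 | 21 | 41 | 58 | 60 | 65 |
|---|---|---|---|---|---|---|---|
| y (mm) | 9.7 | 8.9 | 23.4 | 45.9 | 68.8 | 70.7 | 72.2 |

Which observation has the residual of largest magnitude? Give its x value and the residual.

x=10: ŷ = -2.8 + 1.2·10 = 9.2; r = 9.7 − 9.2 = 0.5
x=11: ŷ = -2.8 + 1.2·11 = 10.4; r = 8.9 − 10.4 = -1.5
x=21: ŷ = -2.8 + 1.2·21 = 22.4; r = 23.4 − 22.4 = 1
x=41: ŷ = -2.8 + 1.2·41 = 46.4; r = 45.9 − 46.4 = -0.5
x=58: ŷ = -2.8 + 1.2·58 = 66.8; r = 68.8 − 66.8 = 2
x=60: ŷ = -2.8 + 1.2·60 = 69.2; r = 70.7 − 69.2 = 1.5
x=65: ŷ = -2.8 + 1.2·65 = 75.2; r = 72.2 − 75.2 = -3
Largest |r| is 3 at x = 65, residual -3.

x = 65, r = -3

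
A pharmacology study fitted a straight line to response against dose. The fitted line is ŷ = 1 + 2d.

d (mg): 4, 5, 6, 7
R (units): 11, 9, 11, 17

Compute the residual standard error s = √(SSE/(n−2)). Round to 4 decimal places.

d=4: ŷ = 1 + 2·4 = 9; e = 11 − 9 = 2
d=5: ŷ = 1 + 2·5 = 11; e = 9 − 11 = -2
d=6: ŷ = 1 + 2·6 = 13; e = 11 − 13 = -2
d=7: ŷ = 1 + 2·7 = 15; e = 17 − 15 = 2
SSE = 4 + 4 + 4 + 4 = 16
s = √(16/2) = √8 ≈ 2.8284

s = 2.8284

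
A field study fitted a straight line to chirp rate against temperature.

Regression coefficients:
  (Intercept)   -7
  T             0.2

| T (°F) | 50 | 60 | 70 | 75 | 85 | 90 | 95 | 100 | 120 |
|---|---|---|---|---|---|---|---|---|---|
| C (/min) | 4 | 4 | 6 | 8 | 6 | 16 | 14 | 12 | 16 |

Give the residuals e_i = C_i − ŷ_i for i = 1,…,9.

1, -1, -1, 0, -4, 5, 2, -1, -1

T=50: ŷ = -7 + 0.2·50 = 3; e = 4 − 3 = 1
T=60: ŷ = -7 + 0.2·60 = 5; e = 4 − 5 = -1
T=70: ŷ = -7 + 0.2·70 = 7; e = 6 − 7 = -1
T=75: ŷ = -7 + 0.2·75 = 8; e = 8 − 8 = 0
T=85: ŷ = -7 + 0.2·85 = 10; e = 6 − 10 = -4
T=90: ŷ = -7 + 0.2·90 = 11; e = 16 − 11 = 5
T=95: ŷ = -7 + 0.2·95 = 12; e = 14 − 12 = 2
T=100: ŷ = -7 + 0.2·100 = 13; e = 12 − 13 = -1
T=120: ŷ = -7 + 0.2·120 = 17; e = 16 − 17 = -1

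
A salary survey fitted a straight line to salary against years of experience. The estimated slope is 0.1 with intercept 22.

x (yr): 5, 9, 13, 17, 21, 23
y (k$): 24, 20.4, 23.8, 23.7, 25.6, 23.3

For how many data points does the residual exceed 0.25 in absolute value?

x=5: ŷ = 22 + 0.1·5 = 22.5; e = 24 − 22.5 = 1.5
x=9: ŷ = 22 + 0.1·9 = 22.9; e = 20.4 − 22.9 = -2.5
x=13: ŷ = 22 + 0.1·13 = 23.3; e = 23.8 − 23.3 = 0.5
x=17: ŷ = 22 + 0.1·17 = 23.7; e = 23.7 − 23.7 = 0
x=21: ŷ = 22 + 0.1·21 = 24.1; e = 25.6 − 24.1 = 1.5
x=23: ŷ = 22 + 0.1·23 = 24.3; e = 23.3 − 24.3 = -1
|e| > 0.25: x=5 (|e|=1.5), x=9 (|e|=2.5), x=13 (|e|=0.5), x=21 (|e|=1.5), x=23 (|e|=1) → 5

5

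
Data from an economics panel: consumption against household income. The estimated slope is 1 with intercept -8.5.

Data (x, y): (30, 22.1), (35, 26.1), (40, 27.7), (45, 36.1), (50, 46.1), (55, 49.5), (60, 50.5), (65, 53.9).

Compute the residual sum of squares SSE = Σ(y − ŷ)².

x=30: ŷ = -8.5 + 30 = 21.5; r = 22.1 − 21.5 = 0.6
x=35: ŷ = -8.5 + 35 = 26.5; r = 26.1 − 26.5 = -0.4
x=40: ŷ = -8.5 + 40 = 31.5; r = 27.7 − 31.5 = -3.8
x=45: ŷ = -8.5 + 45 = 36.5; r = 36.1 − 36.5 = -0.4
x=50: ŷ = -8.5 + 50 = 41.5; r = 46.1 − 41.5 = 4.6
x=55: ŷ = -8.5 + 55 = 46.5; r = 49.5 − 46.5 = 3
x=60: ŷ = -8.5 + 60 = 51.5; r = 50.5 − 51.5 = -1
x=65: ŷ = -8.5 + 65 = 56.5; r = 53.9 − 56.5 = -2.6
SSE = 0.36 + 0.16 + 14.44 + 0.16 + 21.16 + 9 + 1 + 6.76 = 53.04

SSE = 53.04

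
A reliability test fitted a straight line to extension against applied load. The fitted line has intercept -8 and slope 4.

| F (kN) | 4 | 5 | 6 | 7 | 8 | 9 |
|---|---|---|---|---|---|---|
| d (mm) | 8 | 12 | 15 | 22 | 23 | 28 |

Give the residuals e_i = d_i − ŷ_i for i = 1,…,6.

0, 0, -1, 2, -1, 0

F=4: ŷ = -8 + 4·4 = 8; e = 8 − 8 = 0
F=5: ŷ = -8 + 4·5 = 12; e = 12 − 12 = 0
F=6: ŷ = -8 + 4·6 = 16; e = 15 − 16 = -1
F=7: ŷ = -8 + 4·7 = 20; e = 22 − 20 = 2
F=8: ŷ = -8 + 4·8 = 24; e = 23 − 24 = -1
F=9: ŷ = -8 + 4·9 = 28; e = 28 − 28 = 0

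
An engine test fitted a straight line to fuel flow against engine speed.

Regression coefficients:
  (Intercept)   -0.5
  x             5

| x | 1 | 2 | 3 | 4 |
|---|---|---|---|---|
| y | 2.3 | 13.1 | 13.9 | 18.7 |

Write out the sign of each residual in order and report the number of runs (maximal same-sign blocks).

3 runs

x=1: ŷ = -0.5 + 5·1 = 4.5; r = 2.3 − 4.5 = -2.2
x=2: ŷ = -0.5 + 5·2 = 9.5; r = 13.1 − 9.5 = 3.6
x=3: ŷ = -0.5 + 5·3 = 14.5; r = 13.9 − 14.5 = -0.6
x=4: ŷ = -0.5 + 5·4 = 19.5; r = 18.7 − 19.5 = -0.8
Signs: − + − −
Runs: −×1, +×1, −×2 → 3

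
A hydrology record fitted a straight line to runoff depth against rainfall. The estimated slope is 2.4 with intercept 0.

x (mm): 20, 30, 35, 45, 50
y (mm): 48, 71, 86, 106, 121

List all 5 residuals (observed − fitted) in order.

0, -1, 2, -2, 1

x=20: ŷ = 2.4·20 = 48; r = 48 − 48 = 0
x=30: ŷ = 2.4·30 = 72; r = 71 − 72 = -1
x=35: ŷ = 2.4·35 = 84; r = 86 − 84 = 2
x=45: ŷ = 2.4·45 = 108; r = 106 − 108 = -2
x=50: ŷ = 2.4·50 = 120; r = 121 − 120 = 1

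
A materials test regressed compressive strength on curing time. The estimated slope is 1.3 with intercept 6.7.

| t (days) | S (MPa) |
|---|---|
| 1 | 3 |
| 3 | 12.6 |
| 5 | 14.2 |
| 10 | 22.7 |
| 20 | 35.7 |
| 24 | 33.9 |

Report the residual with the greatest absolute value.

t=1: ŷ = 6.7 + 1.3·1 = 8; r = 3 − 8 = -5
t=3: ŷ = 6.7 + 1.3·3 = 10.6; r = 12.6 − 10.6 = 2
t=5: ŷ = 6.7 + 1.3·5 = 13.2; r = 14.2 − 13.2 = 1
t=10: ŷ = 6.7 + 1.3·10 = 19.7; r = 22.7 − 19.7 = 3
t=20: ŷ = 6.7 + 1.3·20 = 32.7; r = 35.7 − 32.7 = 3
t=24: ŷ = 6.7 + 1.3·24 = 37.9; r = 33.9 − 37.9 = -4
Largest |r| is 5 at t = 1, residual -5.

r = -5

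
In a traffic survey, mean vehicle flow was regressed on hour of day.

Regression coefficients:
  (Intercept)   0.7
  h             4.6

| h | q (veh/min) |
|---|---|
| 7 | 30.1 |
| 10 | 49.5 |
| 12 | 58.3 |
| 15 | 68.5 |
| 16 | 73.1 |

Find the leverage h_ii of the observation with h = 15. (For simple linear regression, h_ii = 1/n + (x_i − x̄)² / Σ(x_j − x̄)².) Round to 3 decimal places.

h̄ = (7 + 10 + 12 + 15 + 16)/5 = 12
Σ(h − h̄)² = 25 + 4 + 0 + 9 + 16 = 54
h = 1/5 + (3)²/54 = 0.2 + 0.166667 = 0.367

h = 0.367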